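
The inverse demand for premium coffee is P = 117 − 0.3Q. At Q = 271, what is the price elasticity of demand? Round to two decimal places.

At Q = 271, P = 117 − 0.3(271) = 35.70.
dP/dQ = −0.3, so dQ/dP = 1/(−0.3) = -3.333.
ε = (dQ/dP)(P/Q) = (-3.333)(35.70/271).

-0.44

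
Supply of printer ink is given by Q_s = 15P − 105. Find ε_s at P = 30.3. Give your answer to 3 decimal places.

At P = 30.3, Q_s = 349.50.
dQ_s/dP = 15.
ε_s = (dQ_s/dP)(P/Q_s) = (15)(30.3/349.50).

1.300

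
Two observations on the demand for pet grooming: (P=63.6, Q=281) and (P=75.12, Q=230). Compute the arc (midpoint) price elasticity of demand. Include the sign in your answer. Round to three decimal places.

ΔQ = 230 − 281 = -51; ΔP = 75.12 − 63.6 = 11.52.
Midpoints: P̄ = 69.36, Q̄ = 255.5.
ε = (ΔQ/ΔP)(P̄/Q̄) = (-51/11.52)(69.36/255.5).

-1.202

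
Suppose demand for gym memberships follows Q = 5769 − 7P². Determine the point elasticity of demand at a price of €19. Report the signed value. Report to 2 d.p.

At P = 19, Q = 3242.
dQ/dP = −14P = -266.
ε = (dQ/dP)(P/Q) = (-266)(19/3242).
|ε| > 1, so demand is elastic at this price.

-1.56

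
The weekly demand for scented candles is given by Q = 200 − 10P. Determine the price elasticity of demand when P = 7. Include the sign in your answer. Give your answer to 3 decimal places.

At P = 7, Q = 130.
dQ/dP = −10.
ε = (dQ/dP)(P/Q) = (-10)(7/130).
|ε| < 1, so demand is inelastic at this price.

-0.538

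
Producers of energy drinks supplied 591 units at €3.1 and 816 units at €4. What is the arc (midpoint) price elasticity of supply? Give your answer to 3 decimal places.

ΔQ = 816 − 591 = 225; ΔP = 4 − 3.1 = 0.9.
Midpoints: P̄ = 3.55, Q̄ = 703.5.
ε_s = (ΔQ/ΔP)(P̄/Q̄) = (225/0.9)(3.55/703.5).

1.262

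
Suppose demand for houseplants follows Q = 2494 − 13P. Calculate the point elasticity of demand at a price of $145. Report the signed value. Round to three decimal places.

At P = 145, Q = 609.
dQ/dP = −13.
ε = (dQ/dP)(P/Q) = (-13)(145/609).

-3.095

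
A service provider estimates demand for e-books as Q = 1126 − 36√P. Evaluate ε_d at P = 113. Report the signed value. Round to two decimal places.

At P = 113, Q = 743.315.
dQ/dP = −36/(2√P) = -1.693.
ε = (dQ/dP)(P/Q) = (-1.693)(113/743.315).

-0.26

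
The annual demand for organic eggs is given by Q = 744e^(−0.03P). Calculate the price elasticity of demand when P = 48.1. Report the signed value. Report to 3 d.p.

At P = 48.1, Q = 175.746.
dQ/dP = −0.03·744e^(−0.03P) = −0.03Q = -5.272.
ε = (dQ/dP)(P/Q) = (-5.272)(48.1/175.746).
|ε| > 1, so demand is elastic at this price.

-1.443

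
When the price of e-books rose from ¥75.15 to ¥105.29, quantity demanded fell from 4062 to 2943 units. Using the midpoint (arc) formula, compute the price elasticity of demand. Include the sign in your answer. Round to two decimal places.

-0.96

ΔQ = 2943 − 4062 = -1119; ΔP = 105.29 − 75.15 = 30.14.
Midpoints: P̄ = 90.22, Q̄ = 3502.5.
ε = (ΔQ/ΔP)(P̄/Q̄) = (-1119/30.14)(90.22/3502.5).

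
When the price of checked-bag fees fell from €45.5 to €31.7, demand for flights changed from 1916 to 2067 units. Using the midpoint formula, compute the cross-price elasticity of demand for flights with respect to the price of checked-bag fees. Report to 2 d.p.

ΔQ_x = 2067 − 1916 = 151; ΔP_y = 31.7 − 45.5 = -13.8.
Midpoints: P̄_y = 38.60, Q̄_x = 1991.5.
ε_xy = (ΔQ_x/ΔP_y)(P̄_y/Q̄_x) = (151/-13.8)(38.60/1991.5).

-0.21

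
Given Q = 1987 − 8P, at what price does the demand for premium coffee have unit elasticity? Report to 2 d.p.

For linear demand Q = a − bP, ε = −bP/(a − bP). |ε| = 1 when bP = a − bP, i.e. P = a/(2b).
P = 1987/(2·8) = 1987/16 = 124.1875.

124.19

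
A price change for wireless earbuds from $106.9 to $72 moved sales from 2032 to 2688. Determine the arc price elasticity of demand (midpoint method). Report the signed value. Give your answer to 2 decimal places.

ΔQ = 2688 − 2032 = 656; ΔP = 72 − 106.9 = -34.9.
Midpoints: P̄ = 89.45, Q̄ = 2360.0.
ε = (ΔQ/ΔP)(P̄/Q̄) = (656/-34.9)(89.45/2360.0).

-0.71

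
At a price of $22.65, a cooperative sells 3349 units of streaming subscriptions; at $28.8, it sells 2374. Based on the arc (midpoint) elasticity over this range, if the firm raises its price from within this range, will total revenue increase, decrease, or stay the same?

Arc ε = (-975/6.15)(25.73/2861.5) ≈ -1.425.
|ε| = 1.43 > 1, so demand is elastic. A price rise therefore reduces total revenue.

decrease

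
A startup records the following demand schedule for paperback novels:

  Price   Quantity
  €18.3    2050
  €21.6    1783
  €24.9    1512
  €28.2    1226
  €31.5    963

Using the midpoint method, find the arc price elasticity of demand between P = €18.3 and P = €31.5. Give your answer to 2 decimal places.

-1.36

At P = 18.3, Q = 2050; at P = 31.5, Q = 963.
ΔQ = -1087, ΔP = 13.2. Midpoints: P̄ = 24.90, Q̄ = 1506.5.
ε = (ΔQ/ΔP)(P̄/Q̄) = (-1087/13.2)(24.90/1506.5).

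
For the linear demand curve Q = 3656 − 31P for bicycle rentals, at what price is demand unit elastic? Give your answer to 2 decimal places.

For linear demand Q = a − bP, ε = −bP/(a − bP). |ε| = 1 when bP = a − bP, i.e. P = a/(2b).
P = 3656/(2·31) = 3656/62 = 58.9677.

58.97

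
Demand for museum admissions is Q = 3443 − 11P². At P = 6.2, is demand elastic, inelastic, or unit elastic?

inelastic

Q = 3020.160, dQ/dP = -136.400.
ε = (dQ/dP)(P/Q) ≈ -0.280.
|ε| = 0.28 < 1.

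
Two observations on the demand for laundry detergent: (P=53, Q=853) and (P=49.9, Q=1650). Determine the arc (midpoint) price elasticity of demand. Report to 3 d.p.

-10.569

ΔQ = 1650 − 853 = 797; ΔP = 49.9 − 53 = -3.1.
Midpoints: P̄ = 51.45, Q̄ = 1251.5.
ε = (ΔQ/ΔP)(P̄/Q̄) = (797/-3.1)(51.45/1251.5).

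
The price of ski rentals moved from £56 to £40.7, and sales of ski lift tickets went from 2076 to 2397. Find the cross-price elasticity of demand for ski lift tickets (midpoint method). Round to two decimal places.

ΔQ_x = 2397 − 2076 = 321; ΔP_y = 40.7 − 56 = -15.3.
Midpoints: P̄_y = 48.35, Q̄_x = 2236.5.
ε_xy = (ΔQ_x/ΔP_y)(P̄_y/Q̄_x) = (321/-15.3)(48.35/2236.5).
ε_xy < 0, so the goods are complements.

-0.45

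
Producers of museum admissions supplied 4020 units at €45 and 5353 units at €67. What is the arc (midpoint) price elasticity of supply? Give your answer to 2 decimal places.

0.72

ΔQ = 5353 − 4020 = 1333; ΔP = 67 − 45 = 22.
Midpoints: P̄ = 56.00, Q̄ = 4686.5.
ε_s = (ΔQ/ΔP)(P̄/Q̄) = (1333/22)(56.00/4686.5).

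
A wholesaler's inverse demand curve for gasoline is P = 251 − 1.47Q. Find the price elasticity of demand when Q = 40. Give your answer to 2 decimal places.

At Q = 40, P = 251 − 1.47(40) = 192.20.
dP/dQ = −1.47, so dQ/dP = 1/(−1.47) = -0.680.
ε = (dQ/dP)(P/Q) = (-0.680)(192.20/40).

-3.27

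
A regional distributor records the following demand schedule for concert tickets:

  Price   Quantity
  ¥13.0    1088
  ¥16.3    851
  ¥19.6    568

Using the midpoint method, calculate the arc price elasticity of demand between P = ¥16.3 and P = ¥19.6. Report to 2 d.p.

-2.17

At P = 16.3, Q = 851; at P = 19.6, Q = 568.
ΔQ = -283, ΔP = 3.3. Midpoints: P̄ = 17.95, Q̄ = 709.5.
ε = (ΔQ/ΔP)(P̄/Q̄) = (-283/3.3)(17.95/709.5).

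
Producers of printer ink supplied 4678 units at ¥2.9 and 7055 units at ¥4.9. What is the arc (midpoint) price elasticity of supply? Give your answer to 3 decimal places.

ΔQ = 7055 − 4678 = 2377; ΔP = 4.9 − 2.9 = 2.0.
Midpoints: P̄ = 3.90, Q̄ = 5866.5.
ε_s = (ΔQ/ΔP)(P̄/Q̄) = (2377/2.0)(3.90/5866.5).

0.790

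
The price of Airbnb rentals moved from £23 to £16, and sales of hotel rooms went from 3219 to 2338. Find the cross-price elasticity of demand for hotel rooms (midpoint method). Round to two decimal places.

0.88

ΔQ_x = 2338 − 3219 = -881; ΔP_y = 16 − 23 = -7.
Midpoints: P̄_y = 19.50, Q̄_x = 2778.5.
ε_xy = (ΔQ_x/ΔP_y)(P̄_y/Q̄_x) = (-881/-7)(19.50/2778.5).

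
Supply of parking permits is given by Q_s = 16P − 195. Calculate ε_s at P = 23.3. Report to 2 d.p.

At P = 23.3, Q_s = 177.80.
dQ_s/dP = 16.
ε_s = (dQ_s/dP)(P/Q_s) = (16)(23.3/177.80).

2.10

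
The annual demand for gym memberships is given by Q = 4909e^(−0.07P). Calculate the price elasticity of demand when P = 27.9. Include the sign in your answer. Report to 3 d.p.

At P = 27.9, Q = 696.331.
dQ/dP = −0.07·4909e^(−0.07P) = −0.07Q = -48.743.
ε = (dQ/dP)(P/Q) = (-48.743)(27.9/696.331).

-1.953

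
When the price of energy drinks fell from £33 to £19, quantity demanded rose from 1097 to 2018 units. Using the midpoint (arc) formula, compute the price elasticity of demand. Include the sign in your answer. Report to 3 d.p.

-1.098

ΔQ = 2018 − 1097 = 921; ΔP = 19 − 33 = -14.
Midpoints: P̄ = 26.00, Q̄ = 1557.5.
ε = (ΔQ/ΔP)(P̄/Q̄) = (921/-14)(26.00/1557.5).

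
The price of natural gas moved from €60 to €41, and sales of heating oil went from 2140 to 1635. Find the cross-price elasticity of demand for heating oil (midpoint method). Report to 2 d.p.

0.71

ΔQ_x = 1635 − 2140 = -505; ΔP_y = 41 − 60 = -19.
Midpoints: P̄_y = 50.50, Q̄_x = 1887.5.
ε_xy = (ΔQ_x/ΔP_y)(P̄_y/Q̄_x) = (-505/-19)(50.50/1887.5).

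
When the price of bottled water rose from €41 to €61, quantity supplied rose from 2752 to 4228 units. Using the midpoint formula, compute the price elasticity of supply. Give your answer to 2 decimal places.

1.08

ΔQ = 4228 − 2752 = 1476; ΔP = 61 − 41 = 20.
Midpoints: P̄ = 51.00, Q̄ = 3490.0.
ε_s = (ΔQ/ΔP)(P̄/Q̄) = (1476/20)(51.00/3490.0).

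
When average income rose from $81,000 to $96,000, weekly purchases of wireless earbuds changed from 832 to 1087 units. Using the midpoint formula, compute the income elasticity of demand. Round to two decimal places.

ΔQ = 255, ΔI = 15000. Midpoints: Ī = 88,500, Q̄ = 959.5.
ε_I = (ΔQ/ΔI)(Ī/Q̄) = (255/15000)(88500/959.5).

1.57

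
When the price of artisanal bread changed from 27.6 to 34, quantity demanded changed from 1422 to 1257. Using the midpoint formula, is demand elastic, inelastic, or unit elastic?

Arc ε ≈ -0.593.
|ε| = 0.59 < 1.

inelastic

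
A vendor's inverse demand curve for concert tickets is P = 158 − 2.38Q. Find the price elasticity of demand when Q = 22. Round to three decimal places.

At Q = 22, P = 158 − 2.38(22) = 105.64.
dP/dQ = −2.38, so dQ/dP = 1/(−2.38) = -0.420.
ε = (dQ/dP)(P/Q) = (-0.420)(105.64/22).

-2.018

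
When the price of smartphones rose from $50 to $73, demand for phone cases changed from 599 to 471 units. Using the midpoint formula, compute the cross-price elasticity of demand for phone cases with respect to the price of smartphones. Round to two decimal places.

-0.64

ΔQ_x = 471 − 599 = -128; ΔP_y = 73 − 50 = 23.
Midpoints: P̄_y = 61.50, Q̄_x = 535.0.
ε_xy = (ΔQ_x/ΔP_y)(P̄_y/Q̄_x) = (-128/23)(61.50/535.0).
ε_xy < 0, so the goods are complements.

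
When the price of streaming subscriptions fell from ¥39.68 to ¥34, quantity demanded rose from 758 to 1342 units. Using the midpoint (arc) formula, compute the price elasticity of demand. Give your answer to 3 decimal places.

-3.607

ΔQ = 1342 − 758 = 584; ΔP = 34 − 39.68 = -5.68.
Midpoints: P̄ = 36.84, Q̄ = 1050.0.
ε = (ΔQ/ΔP)(P̄/Q̄) = (584/-5.68)(36.84/1050.0).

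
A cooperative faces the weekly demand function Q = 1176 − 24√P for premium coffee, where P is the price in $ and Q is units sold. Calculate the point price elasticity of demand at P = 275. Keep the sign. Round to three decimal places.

-0.256

At P = 275, Q = 778.005.
dQ/dP = −24/(2√P) = -0.724.
ε = (dQ/dP)(P/Q) = (-0.724)(275/778.005).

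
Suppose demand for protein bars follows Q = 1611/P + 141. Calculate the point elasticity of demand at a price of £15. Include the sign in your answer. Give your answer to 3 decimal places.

-0.432

At P = 15, Q = 248.400.
dQ/dP = −1611/P² = -7.160.
ε = (dQ/dP)(P/Q) = (-7.160)(15/248.400).
|ε| < 1, so demand is inelastic at this price.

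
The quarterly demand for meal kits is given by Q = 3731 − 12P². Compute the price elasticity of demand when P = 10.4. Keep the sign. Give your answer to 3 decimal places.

At P = 10.4, Q = 2433.080.
dQ/dP = −24P = -249.600.
ε = (dQ/dP)(P/Q) = (-249.600)(10.4/2433.080).

-1.067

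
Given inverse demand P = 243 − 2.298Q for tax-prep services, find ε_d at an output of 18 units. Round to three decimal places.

At Q = 18, P = 243 − 2.298(18) = 201.64.
dP/dQ = −2.298, so dQ/dP = 1/(−2.298) = -0.435.
ε = (dQ/dP)(P/Q) = (-0.435)(201.64/18).

-4.875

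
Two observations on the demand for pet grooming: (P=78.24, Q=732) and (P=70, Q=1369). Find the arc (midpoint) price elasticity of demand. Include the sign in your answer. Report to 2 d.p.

ΔQ = 1369 − 732 = 637; ΔP = 70 − 78.24 = -8.24.
Midpoints: P̄ = 74.12, Q̄ = 1050.5.
ε = (ΔQ/ΔP)(P̄/Q̄) = (637/-8.24)(74.12/1050.5).

-5.45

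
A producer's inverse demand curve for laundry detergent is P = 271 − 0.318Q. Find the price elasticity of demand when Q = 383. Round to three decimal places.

At Q = 383, P = 271 − 0.318(383) = 149.21.
dP/dQ = −0.318, so dQ/dP = 1/(−0.318) = -3.145.
ε = (dQ/dP)(P/Q) = (-3.145)(149.21/383).

-1.225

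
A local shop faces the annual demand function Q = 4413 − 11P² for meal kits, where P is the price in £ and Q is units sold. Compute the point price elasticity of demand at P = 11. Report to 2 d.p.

At P = 11, Q = 3082.
dQ/dP = −22P = -242.
ε = (dQ/dP)(P/Q) = (-242)(11/3082).

-0.86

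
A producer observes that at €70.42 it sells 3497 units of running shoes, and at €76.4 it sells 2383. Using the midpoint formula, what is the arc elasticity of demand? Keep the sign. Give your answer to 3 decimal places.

-4.651

ΔQ = 2383 − 3497 = -1114; ΔP = 76.4 − 70.42 = 5.98.
Midpoints: P̄ = 73.41, Q̄ = 2940.0.
ε = (ΔQ/ΔP)(P̄/Q̄) = (-1114/5.98)(73.41/2940.0).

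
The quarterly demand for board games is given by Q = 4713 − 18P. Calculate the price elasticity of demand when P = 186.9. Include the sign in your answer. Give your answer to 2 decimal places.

-2.49

At P = 186.9, Q = 1348.800.
dQ/dP = −18.
ε = (dQ/dP)(P/Q) = (-18)(186.9/1348.800).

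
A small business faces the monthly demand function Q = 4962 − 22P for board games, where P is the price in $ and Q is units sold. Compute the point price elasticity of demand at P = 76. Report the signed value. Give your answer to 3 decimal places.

At P = 76, Q = 3290.
dQ/dP = −22.
ε = (dQ/dP)(P/Q) = (-22)(76/3290).

-0.508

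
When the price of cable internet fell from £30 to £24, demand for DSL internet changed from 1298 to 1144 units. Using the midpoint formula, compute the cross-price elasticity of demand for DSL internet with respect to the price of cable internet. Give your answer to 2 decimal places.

0.57

ΔQ_x = 1144 − 1298 = -154; ΔP_y = 24 − 30 = -6.
Midpoints: P̄_y = 27.00, Q̄_x = 1221.0.
ε_xy = (ΔQ_x/ΔP_y)(P̄_y/Q̄_x) = (-154/-6)(27.00/1221.0).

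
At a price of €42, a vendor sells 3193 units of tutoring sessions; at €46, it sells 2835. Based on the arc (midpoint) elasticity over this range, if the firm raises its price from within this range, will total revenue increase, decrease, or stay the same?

decrease

Arc ε = (-358/4)(44.00/3014.0) ≈ -1.307.
|ε| = 1.31 > 1, so demand is elastic. A price rise therefore reduces total revenue.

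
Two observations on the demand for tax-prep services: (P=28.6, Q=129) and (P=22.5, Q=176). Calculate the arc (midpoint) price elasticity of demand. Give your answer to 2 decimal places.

ΔQ = 176 − 129 = 47; ΔP = 22.5 − 28.6 = -6.1.
Midpoints: P̄ = 25.55, Q̄ = 152.5.
ε = (ΔQ/ΔP)(P̄/Q̄) = (47/-6.1)(25.55/152.5).

-1.29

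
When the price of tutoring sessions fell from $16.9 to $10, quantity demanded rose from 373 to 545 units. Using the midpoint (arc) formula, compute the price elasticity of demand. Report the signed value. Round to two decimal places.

-0.73

ΔQ = 545 − 373 = 172; ΔP = 10 − 16.9 = -6.9.
Midpoints: P̄ = 13.45, Q̄ = 459.0.
ε = (ΔQ/ΔP)(P̄/Q̄) = (172/-6.9)(13.45/459.0).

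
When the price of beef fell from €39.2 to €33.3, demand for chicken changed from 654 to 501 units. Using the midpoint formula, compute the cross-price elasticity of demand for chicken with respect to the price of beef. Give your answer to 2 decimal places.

1.63

ΔQ_x = 501 − 654 = -153; ΔP_y = 33.3 − 39.2 = -5.9.
Midpoints: P̄_y = 36.25, Q̄_x = 577.5.
ε_xy = (ΔQ_x/ΔP_y)(P̄_y/Q̄_x) = (-153/-5.9)(36.25/577.5).
ε_xy > 0, so the goods are substitutes.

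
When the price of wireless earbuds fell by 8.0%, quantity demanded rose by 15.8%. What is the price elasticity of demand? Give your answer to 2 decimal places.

-1.98

ε = %ΔQ / %ΔP = (15.8)/(-8.0) = -1.975.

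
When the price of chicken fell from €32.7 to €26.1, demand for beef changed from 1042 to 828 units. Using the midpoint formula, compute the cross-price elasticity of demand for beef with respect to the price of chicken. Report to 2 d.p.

1.02

ΔQ_x = 828 − 1042 = -214; ΔP_y = 26.1 − 32.7 = -6.6.
Midpoints: P̄_y = 29.40, Q̄_x = 935.0.
ε_xy = (ΔQ_x/ΔP_y)(P̄_y/Q̄_x) = (-214/-6.6)(29.40/935.0).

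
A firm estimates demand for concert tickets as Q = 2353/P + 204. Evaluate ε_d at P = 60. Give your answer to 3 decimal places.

At P = 60, Q = 243.217.
dQ/dP = −2353/P² = -0.654.
ε = (dQ/dP)(P/Q) = (-0.654)(60/243.217).
|ε| < 1, so demand is inelastic at this price.

-0.161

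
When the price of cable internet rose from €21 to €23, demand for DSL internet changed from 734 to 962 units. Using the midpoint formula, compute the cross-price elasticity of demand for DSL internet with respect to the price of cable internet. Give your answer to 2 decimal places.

ΔQ_x = 962 − 734 = 228; ΔP_y = 23 − 21 = 2.
Midpoints: P̄_y = 22.00, Q̄_x = 848.0.
ε_xy = (ΔQ_x/ΔP_y)(P̄_y/Q̄_x) = (228/2)(22.00/848.0).

2.96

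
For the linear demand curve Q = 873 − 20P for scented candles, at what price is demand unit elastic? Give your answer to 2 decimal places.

For linear demand Q = a − bP, ε = −bP/(a − bP). |ε| = 1 when bP = a − bP, i.e. P = a/(2b).
P = 873/(2·20) = 873/40 = 21.8250.

21.83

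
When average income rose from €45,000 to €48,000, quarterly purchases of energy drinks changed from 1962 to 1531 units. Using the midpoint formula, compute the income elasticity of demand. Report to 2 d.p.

ΔQ = -431, ΔI = 3000. Midpoints: Ī = 46,500, Q̄ = 1746.5.
ε_I = (ΔQ/ΔI)(Ī/Q̄) = (-431/3000)(46500/1746.5).

-3.83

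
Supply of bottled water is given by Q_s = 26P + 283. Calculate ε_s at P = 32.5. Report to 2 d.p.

At P = 32.5, Q_s = 1128.
dQ_s/dP = 26.
ε_s = (dQ_s/dP)(P/Q_s) = (26)(32.5/1128).

0.75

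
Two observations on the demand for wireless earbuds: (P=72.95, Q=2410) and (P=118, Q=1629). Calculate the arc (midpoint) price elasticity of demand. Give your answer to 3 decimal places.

-0.820

ΔQ = 1629 − 2410 = -781; ΔP = 118 − 72.95 = 45.05.
Midpoints: P̄ = 95.47, Q̄ = 2019.5.
ε = (ΔQ/ΔP)(P̄/Q̄) = (-781/45.05)(95.47/2019.5).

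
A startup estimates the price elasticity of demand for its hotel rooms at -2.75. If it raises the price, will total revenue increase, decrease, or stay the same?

|ε| = 2.75 > 1, so demand is elastic. A price rise therefore reduces total revenue.

decrease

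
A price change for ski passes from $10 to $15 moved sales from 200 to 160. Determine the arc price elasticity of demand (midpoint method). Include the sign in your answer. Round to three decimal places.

ΔQ = 160 − 200 = -40; ΔP = 15 − 10 = 5.
Midpoints: P̄ = 12.50, Q̄ = 180.0.
ε = (ΔQ/ΔP)(P̄/Q̄) = (-40/5)(12.50/180.0).

-0.556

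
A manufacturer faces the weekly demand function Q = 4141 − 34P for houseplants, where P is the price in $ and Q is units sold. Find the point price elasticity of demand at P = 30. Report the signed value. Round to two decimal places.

-0.33

At P = 30, Q = 3121.
dQ/dP = −34.
ε = (dQ/dP)(P/Q) = (-34)(30/3121).
|ε| < 1, so demand is inelastic at this price.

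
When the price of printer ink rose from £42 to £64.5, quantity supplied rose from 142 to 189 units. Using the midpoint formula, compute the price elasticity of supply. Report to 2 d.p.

0.67

ΔQ = 189 − 142 = 47; ΔP = 64.5 − 42 = 22.5.
Midpoints: P̄ = 53.25, Q̄ = 165.5.
ε_s = (ΔQ/ΔP)(P̄/Q̄) = (47/22.5)(53.25/165.5).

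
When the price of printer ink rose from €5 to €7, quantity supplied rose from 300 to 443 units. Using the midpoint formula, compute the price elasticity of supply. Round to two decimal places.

ΔQ = 443 − 300 = 143; ΔP = 7 − 5 = 2.
Midpoints: P̄ = 6.00, Q̄ = 371.5.
ε_s = (ΔQ/ΔP)(P̄/Q̄) = (143/2)(6.00/371.5).

1.15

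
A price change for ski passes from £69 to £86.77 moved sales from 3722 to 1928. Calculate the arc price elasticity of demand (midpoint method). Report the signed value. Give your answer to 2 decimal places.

ΔQ = 1928 − 3722 = -1794; ΔP = 86.77 − 69 = 17.77.
Midpoints: P̄ = 77.88, Q̄ = 2825.0.
ε = (ΔQ/ΔP)(P̄/Q̄) = (-1794/17.77)(77.88/2825.0).

-2.78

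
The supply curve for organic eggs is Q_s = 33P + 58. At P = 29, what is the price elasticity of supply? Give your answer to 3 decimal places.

At P = 29, Q_s = 1015.
dQ_s/dP = 33.
ε_s = (dQ_s/dP)(P/Q_s) = (33)(29/1015).

0.943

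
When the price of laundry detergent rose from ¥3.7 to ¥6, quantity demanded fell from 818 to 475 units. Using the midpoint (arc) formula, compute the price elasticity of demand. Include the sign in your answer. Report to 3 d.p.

-1.119

ΔQ = 475 − 818 = -343; ΔP = 6 − 3.7 = 2.3.
Midpoints: P̄ = 4.85, Q̄ = 646.5.
ε = (ΔQ/ΔP)(P̄/Q̄) = (-343/2.3)(4.85/646.5).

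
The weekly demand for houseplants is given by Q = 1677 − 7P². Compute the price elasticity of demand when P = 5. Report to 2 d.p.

-0.23

At P = 5, Q = 1502.
dQ/dP = −14P = -70.
ε = (dQ/dP)(P/Q) = (-70)(5/1502).
|ε| < 1, so demand is inelastic at this price.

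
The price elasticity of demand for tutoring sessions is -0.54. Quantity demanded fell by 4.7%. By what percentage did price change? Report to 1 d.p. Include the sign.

%ΔP ≈ %ΔQ / ε = (-4.7%)/(-0.54) = 8.70%.

8.7%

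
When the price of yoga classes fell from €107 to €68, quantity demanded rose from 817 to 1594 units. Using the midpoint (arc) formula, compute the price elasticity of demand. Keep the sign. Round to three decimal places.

-1.446

ΔQ = 1594 − 817 = 777; ΔP = 68 − 107 = -39.
Midpoints: P̄ = 87.50, Q̄ = 1205.5.
ε = (ΔQ/ΔP)(P̄/Q̄) = (777/-39)(87.50/1205.5).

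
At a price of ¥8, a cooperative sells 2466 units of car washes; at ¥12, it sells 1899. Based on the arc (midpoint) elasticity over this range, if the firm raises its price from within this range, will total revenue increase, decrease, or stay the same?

Arc ε = (-567/4)(10.00/2182.5) ≈ -0.649.
|ε| = 0.65 < 1, so demand is inelastic. A price rise therefore raises total revenue.

increase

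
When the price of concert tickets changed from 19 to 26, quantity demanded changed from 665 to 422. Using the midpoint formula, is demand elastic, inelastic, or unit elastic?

Arc ε ≈ -1.437.
|ε| = 1.44 > 1.

elastic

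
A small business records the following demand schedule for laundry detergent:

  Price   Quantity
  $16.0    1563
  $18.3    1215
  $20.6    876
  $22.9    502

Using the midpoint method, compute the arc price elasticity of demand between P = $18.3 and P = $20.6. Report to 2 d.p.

-2.74

At P = 18.3, Q = 1215; at P = 20.6, Q = 876.
ΔQ = -339, ΔP = 2.3. Midpoints: P̄ = 19.45, Q̄ = 1045.5.
ε = (ΔQ/ΔP)(P̄/Q̄) = (-339/2.3)(19.45/1045.5).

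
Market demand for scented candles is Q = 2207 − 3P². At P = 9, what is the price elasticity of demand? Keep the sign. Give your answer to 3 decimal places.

At P = 9, Q = 1964.
dQ/dP = −6P = -54.
ε = (dQ/dP)(P/Q) = (-54)(9/1964).

-0.247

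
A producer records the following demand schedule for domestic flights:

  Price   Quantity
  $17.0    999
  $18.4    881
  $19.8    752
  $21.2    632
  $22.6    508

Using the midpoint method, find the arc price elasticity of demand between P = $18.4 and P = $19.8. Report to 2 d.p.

At P = 18.4, Q = 881; at P = 19.8, Q = 752.
ΔQ = -129, ΔP = 1.4. Midpoints: P̄ = 19.10, Q̄ = 816.5.
ε = (ΔQ/ΔP)(P̄/Q̄) = (-129/1.4)(19.10/816.5).

-2.16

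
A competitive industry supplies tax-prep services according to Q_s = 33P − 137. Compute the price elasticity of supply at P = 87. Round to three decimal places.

At P = 87, Q_s = 2734.
dQ_s/dP = 33.
ε_s = (dQ_s/dP)(P/Q_s) = (33)(87/2734).

1.050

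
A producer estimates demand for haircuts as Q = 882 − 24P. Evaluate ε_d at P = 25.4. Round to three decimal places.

At P = 25.4, Q = 272.400.
dQ/dP = −24.
ε = (dQ/dP)(P/Q) = (-24)(25.4/272.400).

-2.238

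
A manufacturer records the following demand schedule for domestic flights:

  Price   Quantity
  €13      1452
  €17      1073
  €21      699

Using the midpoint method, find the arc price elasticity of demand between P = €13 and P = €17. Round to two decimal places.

-1.13

At P = 13, Q = 1452; at P = 17, Q = 1073.
ΔQ = -379, ΔP = 4. Midpoints: P̄ = 15.00, Q̄ = 1262.5.
ε = (ΔQ/ΔP)(P̄/Q̄) = (-379/4)(15.00/1262.5).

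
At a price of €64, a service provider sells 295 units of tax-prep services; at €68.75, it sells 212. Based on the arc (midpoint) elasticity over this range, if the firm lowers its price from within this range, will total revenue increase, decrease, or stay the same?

Arc ε = (-83/4.75)(66.38/253.5) ≈ -4.575.
|ε| = 4.58 > 1, so demand is elastic. A price cut therefore raises total revenue.

increase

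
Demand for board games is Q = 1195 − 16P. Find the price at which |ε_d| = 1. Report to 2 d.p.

37.34

For linear demand Q = a − bP, ε = −bP/(a − bP). |ε| = 1 when bP = a − bP, i.e. P = a/(2b).
P = 1195/(2·16) = 1195/32 = 37.3438.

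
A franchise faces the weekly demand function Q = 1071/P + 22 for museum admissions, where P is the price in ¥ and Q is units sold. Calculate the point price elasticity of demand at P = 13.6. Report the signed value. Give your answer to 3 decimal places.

-0.782

At P = 13.6, Q = 100.750.
dQ/dP = −1071/P² = -5.790.
ε = (dQ/dP)(P/Q) = (-5.790)(13.6/100.750).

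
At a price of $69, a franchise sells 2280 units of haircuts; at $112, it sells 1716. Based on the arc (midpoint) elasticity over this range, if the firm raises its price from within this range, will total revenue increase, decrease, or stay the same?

Arc ε = (-564/43)(90.50/1998.0) ≈ -0.594.
|ε| = 0.59 < 1, so demand is inelastic. A price rise therefore raises total revenue.

increase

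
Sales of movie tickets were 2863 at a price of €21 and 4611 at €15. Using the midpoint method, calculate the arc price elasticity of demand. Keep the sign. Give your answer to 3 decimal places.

ΔQ = 4611 − 2863 = 1748; ΔP = 15 − 21 = -6.
Midpoints: P̄ = 18.00, Q̄ = 3737.0.
ε = (ΔQ/ΔP)(P̄/Q̄) = (1748/-6)(18.00/3737.0).

-1.403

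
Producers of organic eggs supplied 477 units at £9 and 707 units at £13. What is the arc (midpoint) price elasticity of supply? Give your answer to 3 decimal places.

1.068

ΔQ = 707 − 477 = 230; ΔP = 13 − 9 = 4.
Midpoints: P̄ = 11.00, Q̄ = 592.0.
ε_s = (ΔQ/ΔP)(P̄/Q̄) = (230/4)(11.00/592.0).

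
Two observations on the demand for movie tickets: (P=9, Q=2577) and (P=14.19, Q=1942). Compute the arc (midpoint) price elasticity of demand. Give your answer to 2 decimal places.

ΔQ = 1942 − 2577 = -635; ΔP = 14.19 − 9 = 5.19.
Midpoints: P̄ = 11.59, Q̄ = 2259.5.
ε = (ΔQ/ΔP)(P̄/Q̄) = (-635/5.19)(11.59/2259.5).

-0.63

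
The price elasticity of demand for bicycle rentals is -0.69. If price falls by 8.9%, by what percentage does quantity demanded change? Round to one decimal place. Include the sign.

6.1%

%ΔQ ≈ ε × %ΔP = (-0.69)(-8.9%) = 6.14%.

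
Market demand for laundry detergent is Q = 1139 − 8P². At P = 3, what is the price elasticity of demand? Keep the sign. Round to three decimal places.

At P = 3, Q = 1067.
dQ/dP = −16P = -48.
ε = (dQ/dP)(P/Q) = (-48)(3/1067).

-0.135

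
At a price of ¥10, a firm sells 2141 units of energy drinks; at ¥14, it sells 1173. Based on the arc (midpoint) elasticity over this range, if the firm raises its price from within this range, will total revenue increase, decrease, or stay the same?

decrease

Arc ε = (-968/4)(12.00/1657.0) ≈ -1.753.
|ε| = 1.75 > 1, so demand is elastic. A price rise therefore reduces total revenue.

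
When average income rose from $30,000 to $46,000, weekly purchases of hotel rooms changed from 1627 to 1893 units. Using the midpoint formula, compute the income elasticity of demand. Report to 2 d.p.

0.36

ΔQ = 266, ΔI = 16000. Midpoints: Ī = 38,000, Q̄ = 1760.0.
ε_I = (ΔQ/ΔI)(Ī/Q̄) = (266/16000)(38000/1760.0).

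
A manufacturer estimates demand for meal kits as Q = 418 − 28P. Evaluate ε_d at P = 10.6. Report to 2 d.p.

At P = 10.6, Q = 121.200.
dQ/dP = −28.
ε = (dQ/dP)(P/Q) = (-28)(10.6/121.200).

-2.45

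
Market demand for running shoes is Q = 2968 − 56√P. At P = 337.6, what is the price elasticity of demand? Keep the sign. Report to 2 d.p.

-0.27

At P = 337.6, Q = 1939.062.
dQ/dP = −56/(2√P) = -1.524.
ε = (dQ/dP)(P/Q) = (-1.524)(337.6/1939.062).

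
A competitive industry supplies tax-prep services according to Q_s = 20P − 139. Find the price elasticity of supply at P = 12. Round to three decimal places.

2.376

At P = 12, Q_s = 101.
dQ_s/dP = 20.
ε_s = (dQ_s/dP)(P/Q_s) = (20)(12/101).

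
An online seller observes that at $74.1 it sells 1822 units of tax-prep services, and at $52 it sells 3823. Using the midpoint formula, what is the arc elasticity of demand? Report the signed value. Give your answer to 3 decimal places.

-2.023

ΔQ = 3823 − 1822 = 2001; ΔP = 52 − 74.1 = -22.1.
Midpoints: P̄ = 63.05, Q̄ = 2822.5.
ε = (ΔQ/ΔP)(P̄/Q̄) = (2001/-22.1)(63.05/2822.5).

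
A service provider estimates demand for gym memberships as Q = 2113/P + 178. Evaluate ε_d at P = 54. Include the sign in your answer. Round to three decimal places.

At P = 54, Q = 217.130.
dQ/dP = −2113/P² = -0.725.
ε = (dQ/dP)(P/Q) = (-0.725)(54/217.130).

-0.180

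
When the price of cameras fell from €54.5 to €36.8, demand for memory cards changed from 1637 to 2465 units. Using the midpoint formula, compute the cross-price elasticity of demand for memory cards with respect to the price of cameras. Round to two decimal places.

-1.04

ΔQ_x = 2465 − 1637 = 828; ΔP_y = 36.8 − 54.5 = -17.7.
Midpoints: P̄_y = 45.65, Q̄_x = 2051.0.
ε_xy = (ΔQ_x/ΔP_y)(P̄_y/Q̄_x) = (828/-17.7)(45.65/2051.0).
ε_xy < 0, so the goods are complements.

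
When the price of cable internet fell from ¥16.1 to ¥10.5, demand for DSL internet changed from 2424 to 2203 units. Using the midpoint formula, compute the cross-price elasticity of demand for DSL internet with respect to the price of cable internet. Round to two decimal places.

ΔQ_x = 2203 − 2424 = -221; ΔP_y = 10.5 − 16.1 = -5.6.
Midpoints: P̄_y = 13.30, Q̄_x = 2313.5.
ε_xy = (ΔQ_x/ΔP_y)(P̄_y/Q̄_x) = (-221/-5.6)(13.30/2313.5).

0.23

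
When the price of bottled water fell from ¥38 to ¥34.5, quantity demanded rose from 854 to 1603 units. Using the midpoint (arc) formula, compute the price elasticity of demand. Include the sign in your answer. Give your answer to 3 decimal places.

ΔQ = 1603 − 854 = 749; ΔP = 34.5 − 38 = -3.5.
Midpoints: P̄ = 36.25, Q̄ = 1228.5.
ε = (ΔQ/ΔP)(P̄/Q̄) = (749/-3.5)(36.25/1228.5).

-6.315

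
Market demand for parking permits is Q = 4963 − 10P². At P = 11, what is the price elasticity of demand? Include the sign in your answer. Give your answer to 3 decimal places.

-0.645

At P = 11, Q = 3753.
dQ/dP = −20P = -220.
ε = (dQ/dP)(P/Q) = (-220)(11/3753).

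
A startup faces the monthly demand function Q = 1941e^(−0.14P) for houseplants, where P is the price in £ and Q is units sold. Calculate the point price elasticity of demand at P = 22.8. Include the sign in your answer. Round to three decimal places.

-3.192

At P = 22.8, Q = 79.755.
dQ/dP = −0.14·1941e^(−0.14P) = −0.14Q = -11.166.
ε = (dQ/dP)(P/Q) = (-11.166)(22.8/79.755).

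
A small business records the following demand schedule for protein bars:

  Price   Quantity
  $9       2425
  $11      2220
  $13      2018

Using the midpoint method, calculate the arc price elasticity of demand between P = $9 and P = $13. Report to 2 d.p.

-0.50

At P = 9, Q = 2425; at P = 13, Q = 2018.
ΔQ = -407, ΔP = 4. Midpoints: P̄ = 11.00, Q̄ = 2221.5.
ε = (ΔQ/ΔP)(P̄/Q̄) = (-407/4)(11.00/2221.5).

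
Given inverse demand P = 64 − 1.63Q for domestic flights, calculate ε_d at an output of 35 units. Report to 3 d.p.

-0.122

At Q = 35, P = 64 − 1.63(35) = 6.95.
dP/dQ = −1.63, so dQ/dP = 1/(−1.63) = -0.613.
ε = (dQ/dP)(P/Q) = (-0.613)(6.95/35).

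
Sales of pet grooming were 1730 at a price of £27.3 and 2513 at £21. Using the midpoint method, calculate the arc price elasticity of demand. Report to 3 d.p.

ΔQ = 2513 − 1730 = 783; ΔP = 21 − 27.3 = -6.3.
Midpoints: P̄ = 24.15, Q̄ = 2121.5.
ε = (ΔQ/ΔP)(P̄/Q̄) = (783/-6.3)(24.15/2121.5).

-1.415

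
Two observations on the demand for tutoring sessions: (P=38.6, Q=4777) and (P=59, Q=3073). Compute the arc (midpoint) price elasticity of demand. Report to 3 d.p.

ΔQ = 3073 − 4777 = -1704; ΔP = 59 − 38.6 = 20.4.
Midpoints: P̄ = 48.80, Q̄ = 3925.0.
ε = (ΔQ/ΔP)(P̄/Q̄) = (-1704/20.4)(48.80/3925.0).

-1.039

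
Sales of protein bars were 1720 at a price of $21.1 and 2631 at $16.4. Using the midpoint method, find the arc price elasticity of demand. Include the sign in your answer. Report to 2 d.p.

ΔQ = 2631 − 1720 = 911; ΔP = 16.4 − 21.1 = -4.7.
Midpoints: P̄ = 18.75, Q̄ = 2175.5.
ε = (ΔQ/ΔP)(P̄/Q̄) = (911/-4.7)(18.75/2175.5).

-1.67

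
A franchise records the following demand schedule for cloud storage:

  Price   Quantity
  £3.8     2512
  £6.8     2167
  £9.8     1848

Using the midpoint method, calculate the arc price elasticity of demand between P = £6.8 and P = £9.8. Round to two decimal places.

At P = 6.8, Q = 2167; at P = 9.8, Q = 1848.
ΔQ = -319, ΔP = 3.0. Midpoints: P̄ = 8.30, Q̄ = 2007.5.
ε = (ΔQ/ΔP)(P̄/Q̄) = (-319/3.0)(8.30/2007.5).

-0.44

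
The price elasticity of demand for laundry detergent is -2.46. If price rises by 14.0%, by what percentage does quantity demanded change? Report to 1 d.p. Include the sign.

%ΔQ ≈ ε × %ΔP = (-2.46)(14.0%) = -34.44%.

-34.4%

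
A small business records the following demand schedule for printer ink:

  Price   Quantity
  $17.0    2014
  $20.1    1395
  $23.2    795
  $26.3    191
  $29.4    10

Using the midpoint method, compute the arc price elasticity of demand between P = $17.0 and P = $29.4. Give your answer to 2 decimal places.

At P = 17.0, Q = 2014; at P = 29.4, Q = 10.
ΔQ = -2004, ΔP = 12.4. Midpoints: P̄ = 23.20, Q̄ = 1012.0.
ε = (ΔQ/ΔP)(P̄/Q̄) = (-2004/12.4)(23.20/1012.0).

-3.70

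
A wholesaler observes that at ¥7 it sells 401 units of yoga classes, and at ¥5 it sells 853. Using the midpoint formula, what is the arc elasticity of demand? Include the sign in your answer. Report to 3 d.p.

ΔQ = 853 − 401 = 452; ΔP = 5 − 7 = -2.
Midpoints: P̄ = 6.00, Q̄ = 627.0.
ε = (ΔQ/ΔP)(P̄/Q̄) = (452/-2)(6.00/627.0).

-2.163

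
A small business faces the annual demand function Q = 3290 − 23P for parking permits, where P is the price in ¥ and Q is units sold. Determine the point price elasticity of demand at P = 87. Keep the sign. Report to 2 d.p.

At P = 87, Q = 1289.
dQ/dP = −23.
ε = (dQ/dP)(P/Q) = (-23)(87/1289).

-1.55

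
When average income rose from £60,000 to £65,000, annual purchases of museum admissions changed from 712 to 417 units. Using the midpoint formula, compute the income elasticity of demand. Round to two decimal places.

ΔQ = -295, ΔI = 5000. Midpoints: Ī = 62,500, Q̄ = 564.5.
ε_I = (ΔQ/ΔI)(Ī/Q̄) = (-295/5000)(62500/564.5).

-6.53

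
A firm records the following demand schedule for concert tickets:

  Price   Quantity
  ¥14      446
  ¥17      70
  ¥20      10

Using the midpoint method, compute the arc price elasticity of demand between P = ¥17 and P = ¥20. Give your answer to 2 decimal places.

-9.25

At P = 17, Q = 70; at P = 20, Q = 10.
ΔQ = -60, ΔP = 3. Midpoints: P̄ = 18.50, Q̄ = 40.0.
ε = (ΔQ/ΔP)(P̄/Q̄) = (-60/3)(18.50/40.0).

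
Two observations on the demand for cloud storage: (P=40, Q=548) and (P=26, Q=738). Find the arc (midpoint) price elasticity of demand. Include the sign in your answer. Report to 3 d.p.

ΔQ = 738 − 548 = 190; ΔP = 26 − 40 = -14.
Midpoints: P̄ = 33.00, Q̄ = 643.0.
ε = (ΔQ/ΔP)(P̄/Q̄) = (190/-14)(33.00/643.0).

-0.697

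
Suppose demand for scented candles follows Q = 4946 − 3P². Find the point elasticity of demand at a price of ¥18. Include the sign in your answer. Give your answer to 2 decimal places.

-0.49

At P = 18, Q = 3974.
dQ/dP = −6P = -108.
ε = (dQ/dP)(P/Q) = (-108)(18/3974).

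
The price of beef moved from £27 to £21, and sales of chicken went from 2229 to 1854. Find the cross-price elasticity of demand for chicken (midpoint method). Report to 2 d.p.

0.73

ΔQ_x = 1854 − 2229 = -375; ΔP_y = 21 − 27 = -6.
Midpoints: P̄_y = 24.00, Q̄_x = 2041.5.
ε_xy = (ΔQ_x/ΔP_y)(P̄_y/Q̄_x) = (-375/-6)(24.00/2041.5).
ε_xy > 0, so the goods are substitutes.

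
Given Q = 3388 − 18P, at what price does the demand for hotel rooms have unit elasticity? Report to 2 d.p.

94.11

For linear demand Q = a − bP, ε = −bP/(a − bP). |ε| = 1 when bP = a − bP, i.e. P = a/(2b).
P = 3388/(2·18) = 3388/36 = 94.1111.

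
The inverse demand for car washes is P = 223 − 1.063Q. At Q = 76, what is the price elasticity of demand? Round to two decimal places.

At Q = 76, P = 223 − 1.063(76) = 142.21.
dP/dQ = −1.063, so dQ/dP = 1/(−1.063) = -0.941.
ε = (dQ/dP)(P/Q) = (-0.941)(142.21/76).

-1.76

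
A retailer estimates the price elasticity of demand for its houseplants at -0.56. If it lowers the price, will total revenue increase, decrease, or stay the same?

|ε| = 0.56 < 1, so demand is inelastic. A price cut therefore reduces total revenue.

decrease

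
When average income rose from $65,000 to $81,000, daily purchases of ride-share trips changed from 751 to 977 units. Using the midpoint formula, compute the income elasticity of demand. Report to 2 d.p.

ΔQ = 226, ΔI = 16000. Midpoints: Ī = 73,000, Q̄ = 864.0.
ε_I = (ΔQ/ΔI)(Ī/Q̄) = (226/16000)(73000/864.0).

1.19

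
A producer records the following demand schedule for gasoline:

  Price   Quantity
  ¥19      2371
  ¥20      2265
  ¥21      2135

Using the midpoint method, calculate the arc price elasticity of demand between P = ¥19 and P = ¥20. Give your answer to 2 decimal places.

-0.89

At P = 19, Q = 2371; at P = 20, Q = 2265.
ΔQ = -106, ΔP = 1. Midpoints: P̄ = 19.50, Q̄ = 2318.0.
ε = (ΔQ/ΔP)(P̄/Q̄) = (-106/1)(19.50/2318.0).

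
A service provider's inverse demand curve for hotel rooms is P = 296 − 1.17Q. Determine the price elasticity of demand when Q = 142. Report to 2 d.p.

At Q = 142, P = 296 − 1.17(142) = 129.86.
dP/dQ = −1.17, so dQ/dP = 1/(−1.17) = -0.855.
ε = (dQ/dP)(P/Q) = (-0.855)(129.86/142).

-0.78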